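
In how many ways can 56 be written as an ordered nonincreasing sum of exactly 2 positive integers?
p(56, 2 parts) = 28

Partitions of n into exactly k parts are in bijection with partitions of n − k into at most k parts (subtract 1 from each part). So p(56, exactly 2) = p(54, parts ≤ 2). Computing via the recurrence p(m, j) = p(m, j−1) + p(m−j, j) gives 28.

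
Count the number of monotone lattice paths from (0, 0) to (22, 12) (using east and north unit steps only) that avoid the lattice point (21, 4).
Number of paths = 548240190

Total paths from (0, 0) to (22, 12): C(34, 22) = 548354040. Paths through (21, 4): (paths (0, 0) → (21, 4)) × (paths (21, 4) → (22, 12)) = C(25, 21) · C(9, 1) = 12650 · 9 = 113850. Avoidance count = 548354040 − 113850 = 548240190.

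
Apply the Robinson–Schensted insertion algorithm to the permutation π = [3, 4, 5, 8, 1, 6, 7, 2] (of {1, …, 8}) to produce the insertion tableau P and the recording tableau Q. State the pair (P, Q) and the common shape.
P = [1, 2, 5, 6, 7] / [3, 4] / [8];  Q = [1, 2, 3, 4, 7] / [5, 6] / [8];  common shape = (5, 2, 1)

Row-insert the values π_1, π_2, … into P one at a time, bumping the leftmost entry strictly greater than the inserted value down to the next row. The recording tableau Q records, in position (i, j), the step at which that cell was added to P.
  Insert 3 (step 1): P = [3];  Q = [1]
  Insert 4 (step 2): P = [3, 4];  Q = [1, 2]
  Insert 5 (step 3): P = [3, 4, 5];  Q = [1, 2, 3]
  Insert 8 (step 4): P = [3, 4, 5, 8];  Q = [1, 2, 3, 4]
  Insert 1 (step 5): P = [1, 4, 5, 8] / [3];  Q = [1, 2, 3, 4] / [5]
  Insert 6 (step 6): P = [1, 4, 5, 6] / [3, 8];  Q = [1, 2, 3, 4] / [5, 6]
  Insert 7 (step 7): P = [1, 4, 5, 6, 7] / [3, 8];  Q = [1, 2, 3, 4, 7] / [5, 6]
  Insert 2 (step 8): P = [1, 2, 5, 6, 7] / [3, 4] / [8];  Q = [1, 2, 3, 4, 7] / [5, 6] / [8]
Final shape: (5, 2, 1).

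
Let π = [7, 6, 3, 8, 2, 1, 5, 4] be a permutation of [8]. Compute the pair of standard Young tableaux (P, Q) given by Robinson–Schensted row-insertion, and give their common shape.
P = [1, 4] / [2, 5] / [3, 8] / [6] / [7];  Q = [1, 4] / [2, 7] / [3, 8] / [5] / [6];  common shape = (2, 2, 2, 1, 1)

Row-insert the values π_1, π_2, … into P one at a time, bumping the leftmost entry strictly greater than the inserted value down to the next row. The recording tableau Q records, in position (i, j), the step at which that cell was added to P.
  Insert 7 (step 1): P = [7];  Q = [1]
  Insert 6 (step 2): P = [6] / [7];  Q = [1] / [2]
  Insert 3 (step 3): P = [3] / [6] / [7];  Q = [1] / [2] / [3]
  Insert 8 (step 4): P = [3, 8] / [6] / [7];  Q = [1, 4] / [2] / [3]
  Insert 2 (step 5): P = [2, 8] / [3] / [6] / [7];  Q = [1, 4] / [2] / [3] / [5]
  Insert 1 (step 6): P = [1, 8] / [2] / [3] / [6] / [7];  Q = [1, 4] / [2] / [3] / [5] / [6]
  Insert 5 (step 7): P = [1, 5] / [2, 8] / [3] / [6] / [7];  Q = [1, 4] / [2, 7] / [3] / [5] / [6]
  Insert 4 (step 8): P = [1, 4] / [2, 5] / [3, 8] / [6] / [7];  Q = [1, 4] / [2, 7] / [3, 8] / [5] / [6]
Final shape: (2, 2, 2, 1, 1).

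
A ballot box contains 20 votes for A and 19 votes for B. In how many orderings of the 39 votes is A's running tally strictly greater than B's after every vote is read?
Strict-lead orderings = 1767263190

Total orderings of the 39 votes with 20 for A: C(39, 20) = 68923264410. By the Bertrand ballot formula (Cycle Lemma / reflection principle), the number of orderings in which A is strictly ahead of B throughout is (p − q)/(p + q) · C(p + q, p) = (20 − 19)/(20 + 19) · 68923264410 = 1767263190.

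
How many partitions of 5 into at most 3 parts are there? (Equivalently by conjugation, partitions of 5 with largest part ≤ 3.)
p(5, parts ≤ 3) = 5

Partitions of 5 with all parts ≤ 3: 3+2, 3+1+1, 2+2+1, 2+1+1+1, 1+1+1+1+1. Count = 5.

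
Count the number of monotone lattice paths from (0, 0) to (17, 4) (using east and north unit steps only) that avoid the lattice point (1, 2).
Number of paths = 5526

Total paths from (0, 0) to (17, 4): C(21, 17) = 5985. Paths through (1, 2): (paths (0, 0) → (1, 2)) × (paths (1, 2) → (17, 4)) = C(3, 1) · C(18, 16) = 3 · 153 = 459. Avoidance count = 5985 − 459 = 5526.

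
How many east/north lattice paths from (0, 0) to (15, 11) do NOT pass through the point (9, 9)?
Number of paths = 6364800

Total paths from (0, 0) to (15, 11): C(26, 15) = 7726160. Paths through (9, 9): (paths (0, 0) → (9, 9)) × (paths (9, 9) → (15, 11)) = C(18, 9) · C(8, 6) = 48620 · 28 = 1361360. Avoidance count = 7726160 − 1361360 = 6364800.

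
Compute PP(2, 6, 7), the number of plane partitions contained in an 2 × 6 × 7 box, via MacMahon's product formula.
PP(2, 6, 7) = 736164

Evaluate the triple product over i = 1..2, j = 1..6, k = 1..7. The factors are (2/1) · (3/2) · (4/3) · (5/4) · (6/5) · (7/6) · (8/7) · (3/2) · … (84 factors total). The numerators and denominators telescope so the product is an integer; carrying out the multiplication exactly gives PP(2, 6, 7) = 736164.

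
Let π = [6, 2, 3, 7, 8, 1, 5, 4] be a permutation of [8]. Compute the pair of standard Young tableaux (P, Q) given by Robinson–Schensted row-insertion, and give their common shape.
P = [1, 3, 4, 8] / [2, 5] / [6, 7];  Q = [1, 3, 4, 5] / [2, 7] / [6, 8];  common shape = (4, 2, 2)

Row-insert the values π_1, π_2, … into P one at a time, bumping the leftmost entry strictly greater than the inserted value down to the next row. The recording tableau Q records, in position (i, j), the step at which that cell was added to P.
  Insert 6 (step 1): P = [6];  Q = [1]
  Insert 2 (step 2): P = [2] / [6];  Q = [1] / [2]
  Insert 3 (step 3): P = [2, 3] / [6];  Q = [1, 3] / [2]
  Insert 7 (step 4): P = [2, 3, 7] / [6];  Q = [1, 3, 4] / [2]
  Insert 8 (step 5): P = [2, 3, 7, 8] / [6];  Q = [1, 3, 4, 5] / [2]
  Insert 1 (step 6): P = [1, 3, 7, 8] / [2] / [6];  Q = [1, 3, 4, 5] / [2] / [6]
  Insert 5 (step 7): P = [1, 3, 5, 8] / [2, 7] / [6];  Q = [1, 3, 4, 5] / [2, 7] / [6]
  Insert 4 (step 8): P = [1, 3, 4, 8] / [2, 5] / [6, 7];  Q = [1, 3, 4, 5] / [2, 7] / [6, 8]
Final shape: (4, 2, 2).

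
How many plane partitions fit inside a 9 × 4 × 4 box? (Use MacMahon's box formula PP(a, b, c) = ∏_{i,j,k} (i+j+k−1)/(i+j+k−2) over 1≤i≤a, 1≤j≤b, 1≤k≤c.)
PP(9, 4, 4) = 677352676

Evaluate the triple product over i = 1..9, j = 1..4, k = 1..4. The factors are (2/1) · (3/2) · (4/3) · (5/4) · (3/2) · (4/3) · (5/4) · (6/5) · … (144 factors total). The numerators and denominators telescope so the product is an integer; carrying out the multiplication exactly gives PP(9, 4, 4) = 677352676.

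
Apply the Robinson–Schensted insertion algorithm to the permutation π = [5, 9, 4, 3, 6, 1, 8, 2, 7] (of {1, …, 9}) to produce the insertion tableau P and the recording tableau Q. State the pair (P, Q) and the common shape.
P = [1, 2, 7] / [3, 6, 8] / [4, 9] / [5];  Q = [1, 2, 7] / [3, 5, 9] / [4, 8] / [6];  common shape = (3, 3, 2, 1)

Row-insert the values π_1, π_2, … into P one at a time, bumping the leftmost entry strictly greater than the inserted value down to the next row. The recording tableau Q records, in position (i, j), the step at which that cell was added to P.
  Insert 5 (step 1): P = [5];  Q = [1]
  Insert 9 (step 2): P = [5, 9];  Q = [1, 2]
  Insert 4 (step 3): P = [4, 9] / [5];  Q = [1, 2] / [3]
  Insert 3 (step 4): P = [3, 9] / [4] / [5];  Q = [1, 2] / [3] / [4]
  Insert 6 (step 5): P = [3, 6] / [4, 9] / [5];  Q = [1, 2] / [3, 5] / [4]
  Insert 1 (step 6): P = [1, 6] / [3, 9] / [4] / [5];  Q = [1, 2] / [3, 5] / [4] / [6]
  Insert 8 (step 7): P = [1, 6, 8] / [3, 9] / [4] / [5];  Q = [1, 2, 7] / [3, 5] / [4] / [6]
  Insert 2 (step 8): P = [1, 2, 8] / [3, 6] / [4, 9] / [5];  Q = [1, 2, 7] / [3, 5] / [4, 8] / [6]
  Insert 7 (step 9): P = [1, 2, 7] / [3, 6, 8] / [4, 9] / [5];  Q = [1, 2, 7] / [3, 5, 9] / [4, 8] / [6]
Final shape: (3, 3, 2, 1).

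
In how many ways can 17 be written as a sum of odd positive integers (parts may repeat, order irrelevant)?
p_odd(17) = 38

Enumerate partitions using only odd parts via the recurrence o(n, m) = o(n, m−2) + o(n−m, m) over odd m, starting from the largest odd part ≤ n. This gives p_odd(17) = 38. (Euler's theorem: equals the count of distinct-part partitions.)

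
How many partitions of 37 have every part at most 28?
p(37, parts ≤ 28) = 21570

Use the recurrence p(n, m) = p(n, m−1) + p(n−m, m): either the largest part is < m (count p(n, m−1)) or the largest part is exactly m (remove one copy of m, count p(n−m, m)). With p(0, ·) = 1 this gives p(37, parts ≤ 28) = 21570. (By conjugating Young diagrams, this also counts partitions of 37 into at most 28 parts.)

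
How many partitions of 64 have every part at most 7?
p(64, parts ≤ 7) = 60289

Use the recurrence p(n, m) = p(n, m−1) + p(n−m, m): either the largest part is < m (count p(n, m−1)) or the largest part is exactly m (remove one copy of m, count p(n−m, m)). With p(0, ·) = 1 this gives p(64, parts ≤ 7) = 60289. (By conjugating Young diagrams, this also counts partitions of 64 into at most 7 parts.)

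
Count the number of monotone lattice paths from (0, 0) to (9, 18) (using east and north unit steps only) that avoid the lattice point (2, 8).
Number of paths = 3811665

Total paths from (0, 0) to (9, 18): C(27, 9) = 4686825. Paths through (2, 8): (paths (0, 0) → (2, 8)) × (paths (2, 8) → (9, 18)) = C(10, 2) · C(17, 7) = 45 · 19448 = 875160. Avoidance count = 4686825 − 875160 = 3811665.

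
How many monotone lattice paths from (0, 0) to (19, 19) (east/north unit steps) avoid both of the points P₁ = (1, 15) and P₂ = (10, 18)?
Number of paths = 35213950860

Inclusion–exclusion. Total paths: C(38, 19) = 35345263800. Through P₁: C(16, 1)·C(22, 18) = 117040. Through P₂: C(28, 10)·C(10, 9) = 131231100. Since P₁ is strictly southwest of P₂, a monotone path through both must visit P₁ then P₂; paths through both = C(16, 1)·C(12, 9)·C(10, 9) = 35200. Avoid both = 35345263800 − 117040 − 131231100 + 35200 = 35213950860.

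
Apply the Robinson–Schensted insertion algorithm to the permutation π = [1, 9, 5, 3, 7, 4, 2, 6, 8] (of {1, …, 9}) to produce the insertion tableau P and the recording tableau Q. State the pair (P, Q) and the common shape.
P = [1, 2, 4, 6, 8] / [3, 7] / [5] / [9];  Q = [1, 2, 5, 8, 9] / [3, 6] / [4] / [7];  common shape = (5, 2, 1, 1)

Row-insert the values π_1, π_2, … into P one at a time, bumping the leftmost entry strictly greater than the inserted value down to the next row. The recording tableau Q records, in position (i, j), the step at which that cell was added to P.
  Insert 1 (step 1): P = [1];  Q = [1]
  Insert 9 (step 2): P = [1, 9];  Q = [1, 2]
  Insert 5 (step 3): P = [1, 5] / [9];  Q = [1, 2] / [3]
  Insert 3 (step 4): P = [1, 3] / [5] / [9];  Q = [1, 2] / [3] / [4]
  Insert 7 (step 5): P = [1, 3, 7] / [5] / [9];  Q = [1, 2, 5] / [3] / [4]
  Insert 4 (step 6): P = [1, 3, 4] / [5, 7] / [9];  Q = [1, 2, 5] / [3, 6] / [4]
  Insert 2 (step 7): P = [1, 2, 4] / [3, 7] / [5] / [9];  Q = [1, 2, 5] / [3, 6] / [4] / [7]
  Insert 6 (step 8): P = [1, 2, 4, 6] / [3, 7] / [5] / [9];  Q = [1, 2, 5, 8] / [3, 6] / [4] / [7]
  Insert 8 (step 9): P = [1, 2, 4, 6, 8] / [3, 7] / [5] / [9];  Q = [1, 2, 5, 8, 9] / [3, 6] / [4] / [7]
Final shape: (5, 2, 1, 1).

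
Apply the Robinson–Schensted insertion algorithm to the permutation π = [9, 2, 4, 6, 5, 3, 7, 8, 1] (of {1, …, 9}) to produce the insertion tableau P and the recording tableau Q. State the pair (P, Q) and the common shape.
P = [1, 3, 5, 7, 8] / [2] / [4] / [6] / [9];  Q = [1, 3, 4, 7, 8] / [2] / [5] / [6] / [9];  common shape = (5, 1, 1, 1, 1)

Row-insert the values π_1, π_2, … into P one at a time, bumping the leftmost entry strictly greater than the inserted value down to the next row. The recording tableau Q records, in position (i, j), the step at which that cell was added to P.
  Insert 9 (step 1): P = [9];  Q = [1]
  Insert 2 (step 2): P = [2] / [9];  Q = [1] / [2]
  Insert 4 (step 3): P = [2, 4] / [9];  Q = [1, 3] / [2]
  Insert 6 (step 4): P = [2, 4, 6] / [9];  Q = [1, 3, 4] / [2]
  Insert 5 (step 5): P = [2, 4, 5] / [6] / [9];  Q = [1, 3, 4] / [2] / [5]
  Insert 3 (step 6): P = [2, 3, 5] / [4] / [6] / [9];  Q = [1, 3, 4] / [2] / [5] / [6]
  Insert 7 (step 7): P = [2, 3, 5, 7] / [4] / [6] / [9];  Q = [1, 3, 4, 7] / [2] / [5] / [6]
  Insert 8 (step 8): P = [2, 3, 5, 7, 8] / [4] / [6] / [9];  Q = [1, 3, 4, 7, 8] / [2] / [5] / [6]
  Insert 1 (step 9): P = [1, 3, 5, 7, 8] / [2] / [4] / [6] / [9];  Q = [1, 3, 4, 7, 8] / [2] / [5] / [6] / [9]
Final shape: (5, 1, 1, 1, 1).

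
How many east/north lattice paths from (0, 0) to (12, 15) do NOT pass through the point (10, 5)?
Number of paths = 17185662

Total paths from (0, 0) to (12, 15): C(27, 12) = 17383860. Paths through (10, 5): (paths (0, 0) → (10, 5)) × (paths (10, 5) → (12, 15)) = C(15, 10) · C(12, 2) = 3003 · 66 = 198198. Avoidance count = 17383860 − 198198 = 17185662.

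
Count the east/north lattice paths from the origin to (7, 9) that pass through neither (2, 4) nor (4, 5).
Number of paths = 4825

Inclusion–exclusion. Total paths: C(16, 7) = 11440. Through P₁: C(6, 2)·C(10, 5) = 3780. Through P₂: C(9, 4)·C(7, 3) = 4410. Since P₁ is strictly southwest of P₂, a monotone path through both must visit P₁ then P₂; paths through both = C(6, 2)·C(3, 2)·C(7, 3) = 1575. Avoid both = 11440 − 3780 − 4410 + 1575 = 4825.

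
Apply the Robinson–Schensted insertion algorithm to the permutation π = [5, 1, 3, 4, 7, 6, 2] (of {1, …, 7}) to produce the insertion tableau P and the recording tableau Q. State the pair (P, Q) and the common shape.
P = [1, 2, 4, 6] / [3, 7] / [5];  Q = [1, 3, 4, 5] / [2, 6] / [7];  common shape = (4, 2, 1)

Row-insert the values π_1, π_2, … into P one at a time, bumping the leftmost entry strictly greater than the inserted value down to the next row. The recording tableau Q records, in position (i, j), the step at which that cell was added to P.
  Insert 5 (step 1): P = [5];  Q = [1]
  Insert 1 (step 2): P = [1] / [5];  Q = [1] / [2]
  Insert 3 (step 3): P = [1, 3] / [5];  Q = [1, 3] / [2]
  Insert 4 (step 4): P = [1, 3, 4] / [5];  Q = [1, 3, 4] / [2]
  Insert 7 (step 5): P = [1, 3, 4, 7] / [5];  Q = [1, 3, 4, 5] / [2]
  Insert 6 (step 6): P = [1, 3, 4, 6] / [5, 7];  Q = [1, 3, 4, 5] / [2, 6]
  Insert 2 (step 7): P = [1, 2, 4, 6] / [3, 7] / [5];  Q = [1, 3, 4, 5] / [2, 6] / [7]
Final shape: (4, 2, 1).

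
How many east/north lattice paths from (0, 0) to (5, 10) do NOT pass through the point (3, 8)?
Number of paths = 2013

Total paths from (0, 0) to (5, 10): C(15, 5) = 3003. Paths through (3, 8): (paths (0, 0) → (3, 8)) × (paths (3, 8) → (5, 10)) = C(11, 3) · C(4, 2) = 165 · 6 = 990. Avoidance count = 3003 − 990 = 2013.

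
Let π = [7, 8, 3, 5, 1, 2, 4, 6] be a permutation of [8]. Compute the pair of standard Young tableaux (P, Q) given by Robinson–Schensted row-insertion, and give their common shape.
P = [1, 2, 4, 6] / [3, 5] / [7, 8];  Q = [1, 2, 7, 8] / [3, 4] / [5, 6];  common shape = (4, 2, 2)

Row-insert the values π_1, π_2, … into P one at a time, bumping the leftmost entry strictly greater than the inserted value down to the next row. The recording tableau Q records, in position (i, j), the step at which that cell was added to P.
  Insert 7 (step 1): P = [7];  Q = [1]
  Insert 8 (step 2): P = [7, 8];  Q = [1, 2]
  Insert 3 (step 3): P = [3, 8] / [7];  Q = [1, 2] / [3]
  Insert 5 (step 4): P = [3, 5] / [7, 8];  Q = [1, 2] / [3, 4]
  Insert 1 (step 5): P = [1, 5] / [3, 8] / [7];  Q = [1, 2] / [3, 4] / [5]
  Insert 2 (step 6): P = [1, 2] / [3, 5] / [7, 8];  Q = [1, 2] / [3, 4] / [5, 6]
  Insert 4 (step 7): P = [1, 2, 4] / [3, 5] / [7, 8];  Q = [1, 2, 7] / [3, 4] / [5, 6]
  Insert 6 (step 8): P = [1, 2, 4, 6] / [3, 5] / [7, 8];  Q = [1, 2, 7, 8] / [3, 4] / [5, 6]
Final shape: (4, 2, 2).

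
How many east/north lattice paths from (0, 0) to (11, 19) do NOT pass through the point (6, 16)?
Number of paths = 50448972

Total paths from (0, 0) to (11, 19): C(30, 11) = 54627300. Paths through (6, 16): (paths (0, 0) → (6, 16)) × (paths (6, 16) → (11, 19)) = C(22, 6) · C(8, 5) = 74613 · 56 = 4178328. Avoidance count = 54627300 − 4178328 = 50448972.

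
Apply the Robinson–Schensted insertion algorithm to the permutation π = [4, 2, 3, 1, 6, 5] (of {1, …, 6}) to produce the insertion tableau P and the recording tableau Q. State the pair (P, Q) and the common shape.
P = [1, 3, 5] / [2, 6] / [4];  Q = [1, 3, 5] / [2, 6] / [4];  common shape = (3, 2, 1)

Row-insert the values π_1, π_2, … into P one at a time, bumping the leftmost entry strictly greater than the inserted value down to the next row. The recording tableau Q records, in position (i, j), the step at which that cell was added to P.
  Insert 4 (step 1): P = [4];  Q = [1]
  Insert 2 (step 2): P = [2] / [4];  Q = [1] / [2]
  Insert 3 (step 3): P = [2, 3] / [4];  Q = [1, 3] / [2]
  Insert 1 (step 4): P = [1, 3] / [2] / [4];  Q = [1, 3] / [2] / [4]
  Insert 6 (step 5): P = [1, 3, 6] / [2] / [4];  Q = [1, 3, 5] / [2] / [4]
  Insert 5 (step 6): P = [1, 3, 5] / [2, 6] / [4];  Q = [1, 3, 5] / [2, 6] / [4]
Final shape: (3, 2, 1).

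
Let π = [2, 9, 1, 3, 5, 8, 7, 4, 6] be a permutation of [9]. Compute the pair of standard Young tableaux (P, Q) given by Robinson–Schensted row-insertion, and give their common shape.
P = [1, 3, 4, 6] / [2, 5, 7] / [8] / [9];  Q = [1, 2, 5, 6] / [3, 4, 9] / [7] / [8];  common shape = (4, 3, 1, 1)

Row-insert the values π_1, π_2, … into P one at a time, bumping the leftmost entry strictly greater than the inserted value down to the next row. The recording tableau Q records, in position (i, j), the step at which that cell was added to P.
  Insert 2 (step 1): P = [2];  Q = [1]
  Insert 9 (step 2): P = [2, 9];  Q = [1, 2]
  Insert 1 (step 3): P = [1, 9] / [2];  Q = [1, 2] / [3]
  Insert 3 (step 4): P = [1, 3] / [2, 9];  Q = [1, 2] / [3, 4]
  Insert 5 (step 5): P = [1, 3, 5] / [2, 9];  Q = [1, 2, 5] / [3, 4]
  Insert 8 (step 6): P = [1, 3, 5, 8] / [2, 9];  Q = [1, 2, 5, 6] / [3, 4]
  Insert 7 (step 7): P = [1, 3, 5, 7] / [2, 8] / [9];  Q = [1, 2, 5, 6] / [3, 4] / [7]
  Insert 4 (step 8): P = [1, 3, 4, 7] / [2, 5] / [8] / [9];  Q = [1, 2, 5, 6] / [3, 4] / [7] / [8]
  Insert 6 (step 9): P = [1, 3, 4, 6] / [2, 5, 7] / [8] / [9];  Q = [1, 2, 5, 6] / [3, 4, 9] / [7] / [8]
Final shape: (4, 3, 1, 1).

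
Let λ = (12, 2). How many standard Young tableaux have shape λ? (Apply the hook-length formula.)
# SYT of shape (12, 2) = 77

Hook-length formula: f^λ = n! / Π hook(c), product over all cells c of the Young diagram. For λ = (12, 2), n = 14 boxes. Hook lengths by row (left-to-right, top-to-bottom): [13, 12, 10, 9, 8, 7, 6, 5, 4, 3, 2, 1]; [2, 1]. Product of hooks = 1132185600. So f^λ = 14! / 1132185600 = 87178291200 / 1132185600 = 77.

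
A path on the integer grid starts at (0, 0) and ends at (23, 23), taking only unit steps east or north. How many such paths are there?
Number of paths = 8233430727600

A monotone lattice path from (0, 0) to (23, 23) consists of 23 east steps and 23 north steps in some order, so it is determined by which 23 of the 46 steps are east. The count is C(46, 23) = 8233430727600.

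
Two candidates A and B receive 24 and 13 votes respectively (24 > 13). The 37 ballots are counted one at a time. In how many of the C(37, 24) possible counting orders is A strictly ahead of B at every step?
Strict-lead orderings = 1059111900

Total orderings of the 37 votes with 24 for A: C(37, 24) = 3562467300. By the Bertrand ballot formula (Cycle Lemma / reflection principle), the number of orderings in which A is strictly ahead of B throughout is (p − q)/(p + q) · C(p + q, p) = (24 − 13)/(24 + 13) · 3562467300 = 1059111900.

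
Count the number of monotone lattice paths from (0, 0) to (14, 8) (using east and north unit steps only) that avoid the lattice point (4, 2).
Number of paths = 199650

Total paths from (0, 0) to (14, 8): C(22, 14) = 319770. Paths through (4, 2): (paths (0, 0) → (4, 2)) × (paths (4, 2) → (14, 8)) = C(6, 4) · C(16, 10) = 15 · 8008 = 120120. Avoidance count = 319770 − 120120 = 199650.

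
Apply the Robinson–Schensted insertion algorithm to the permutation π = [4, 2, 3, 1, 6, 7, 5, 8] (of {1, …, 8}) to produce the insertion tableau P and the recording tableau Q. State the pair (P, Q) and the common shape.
P = [1, 3, 5, 7, 8] / [2, 6] / [4];  Q = [1, 3, 5, 6, 8] / [2, 7] / [4];  common shape = (5, 2, 1)

Row-insert the values π_1, π_2, … into P one at a time, bumping the leftmost entry strictly greater than the inserted value down to the next row. The recording tableau Q records, in position (i, j), the step at which that cell was added to P.
  Insert 4 (step 1): P = [4];  Q = [1]
  Insert 2 (step 2): P = [2] / [4];  Q = [1] / [2]
  Insert 3 (step 3): P = [2, 3] / [4];  Q = [1, 3] / [2]
  Insert 1 (step 4): P = [1, 3] / [2] / [4];  Q = [1, 3] / [2] / [4]
  Insert 6 (step 5): P = [1, 3, 6] / [2] / [4];  Q = [1, 3, 5] / [2] / [4]
  Insert 7 (step 6): P = [1, 3, 6, 7] / [2] / [4];  Q = [1, 3, 5, 6] / [2] / [4]
  Insert 5 (step 7): P = [1, 3, 5, 7] / [2, 6] / [4];  Q = [1, 3, 5, 6] / [2, 7] / [4]
  Insert 8 (step 8): P = [1, 3, 5, 7, 8] / [2, 6] / [4];  Q = [1, 3, 5, 6, 8] / [2, 7] / [4]
Final shape: (5, 2, 1).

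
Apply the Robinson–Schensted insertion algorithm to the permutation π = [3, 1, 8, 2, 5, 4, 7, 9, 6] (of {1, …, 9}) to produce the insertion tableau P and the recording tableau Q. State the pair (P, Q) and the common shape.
P = [1, 2, 4, 6, 9] / [3, 5, 7] / [8];  Q = [1, 3, 5, 7, 8] / [2, 4, 9] / [6];  common shape = (5, 3, 1)

Row-insert the values π_1, π_2, … into P one at a time, bumping the leftmost entry strictly greater than the inserted value down to the next row. The recording tableau Q records, in position (i, j), the step at which that cell was added to P.
  Insert 3 (step 1): P = [3];  Q = [1]
  Insert 1 (step 2): P = [1] / [3];  Q = [1] / [2]
  Insert 8 (step 3): P = [1, 8] / [3];  Q = [1, 3] / [2]
  Insert 2 (step 4): P = [1, 2] / [3, 8];  Q = [1, 3] / [2, 4]
  Insert 5 (step 5): P = [1, 2, 5] / [3, 8];  Q = [1, 3, 5] / [2, 4]
  Insert 4 (step 6): P = [1, 2, 4] / [3, 5] / [8];  Q = [1, 3, 5] / [2, 4] / [6]
  Insert 7 (step 7): P = [1, 2, 4, 7] / [3, 5] / [8];  Q = [1, 3, 5, 7] / [2, 4] / [6]
  Insert 9 (step 8): P = [1, 2, 4, 7, 9] / [3, 5] / [8];  Q = [1, 3, 5, 7, 8] / [2, 4] / [6]
  Insert 6 (step 9): P = [1, 2, 4, 6, 9] / [3, 5, 7] / [8];  Q = [1, 3, 5, 7, 8] / [2, 4, 9] / [6]
Final shape: (5, 3, 1).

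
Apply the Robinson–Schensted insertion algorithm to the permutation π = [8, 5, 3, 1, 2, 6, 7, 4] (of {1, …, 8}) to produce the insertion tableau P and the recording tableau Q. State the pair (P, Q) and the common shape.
P = [1, 2, 4, 7] / [3, 6] / [5] / [8];  Q = [1, 5, 6, 7] / [2, 8] / [3] / [4];  common shape = (4, 2, 1, 1)

Row-insert the values π_1, π_2, … into P one at a time, bumping the leftmost entry strictly greater than the inserted value down to the next row. The recording tableau Q records, in position (i, j), the step at which that cell was added to P.
  Insert 8 (step 1): P = [8];  Q = [1]
  Insert 5 (step 2): P = [5] / [8];  Q = [1] / [2]
  Insert 3 (step 3): P = [3] / [5] / [8];  Q = [1] / [2] / [3]
  Insert 1 (step 4): P = [1] / [3] / [5] / [8];  Q = [1] / [2] / [3] / [4]
  Insert 2 (step 5): P = [1, 2] / [3] / [5] / [8];  Q = [1, 5] / [2] / [3] / [4]
  Insert 6 (step 6): P = [1, 2, 6] / [3] / [5] / [8];  Q = [1, 5, 6] / [2] / [3] / [4]
  Insert 7 (step 7): P = [1, 2, 6, 7] / [3] / [5] / [8];  Q = [1, 5, 6, 7] / [2] / [3] / [4]
  Insert 4 (step 8): P = [1, 2, 4, 7] / [3, 6] / [5] / [8];  Q = [1, 5, 6, 7] / [2, 8] / [3] / [4]
Final shape: (4, 2, 1, 1).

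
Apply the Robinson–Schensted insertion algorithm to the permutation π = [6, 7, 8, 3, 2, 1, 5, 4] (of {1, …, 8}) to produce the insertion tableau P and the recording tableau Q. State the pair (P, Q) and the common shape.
P = [1, 4, 8] / [2, 5] / [3, 7] / [6];  Q = [1, 2, 3] / [4, 7] / [5, 8] / [6];  common shape = (3, 2, 2, 1)

Row-insert the values π_1, π_2, … into P one at a time, bumping the leftmost entry strictly greater than the inserted value down to the next row. The recording tableau Q records, in position (i, j), the step at which that cell was added to P.
  Insert 6 (step 1): P = [6];  Q = [1]
  Insert 7 (step 2): P = [6, 7];  Q = [1, 2]
  Insert 8 (step 3): P = [6, 7, 8];  Q = [1, 2, 3]
  Insert 3 (step 4): P = [3, 7, 8] / [6];  Q = [1, 2, 3] / [4]
  Insert 2 (step 5): P = [2, 7, 8] / [3] / [6];  Q = [1, 2, 3] / [4] / [5]
  Insert 1 (step 6): P = [1, 7, 8] / [2] / [3] / [6];  Q = [1, 2, 3] / [4] / [5] / [6]
  Insert 5 (step 7): P = [1, 5, 8] / [2, 7] / [3] / [6];  Q = [1, 2, 3] / [4, 7] / [5] / [6]
  Insert 4 (step 8): P = [1, 4, 8] / [2, 5] / [3, 7] / [6];  Q = [1, 2, 3] / [4, 7] / [5, 8] / [6]
Final shape: (3, 2, 2, 1).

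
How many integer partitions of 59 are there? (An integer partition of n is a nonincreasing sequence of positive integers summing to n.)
p(59) = 831820

Compute p(n) via the recurrence p(n, m) = p(n, m−1) + p(n−m, m), where p(n, m) counts partitions of n with all parts ≤ m and p(n) = p(n, n). The base cases are p(0, m) = 1 and p(n, 0) = 0 for n > 0. Filling the table yields p(59) = 831820. (Euler's pentagonal recurrence is an alternative.)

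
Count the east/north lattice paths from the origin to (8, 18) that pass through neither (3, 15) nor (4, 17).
Number of paths = 1498894

Inclusion–exclusion. Total paths: C(26, 8) = 1562275. Through P₁: C(18, 3)·C(8, 5) = 45696. Through P₂: C(21, 4)·C(5, 4) = 29925. Since P₁ is strictly southwest of P₂, a monotone path through both must visit P₁ then P₂; paths through both = C(18, 3)·C(3, 1)·C(5, 4) = 12240. Avoid both = 1562275 − 45696 − 29925 + 12240 = 1498894.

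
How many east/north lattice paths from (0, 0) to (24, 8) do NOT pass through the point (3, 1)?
Number of paths = 5782140

Total paths from (0, 0) to (24, 8): C(32, 24) = 10518300. Paths through (3, 1): (paths (0, 0) → (3, 1)) × (paths (3, 1) → (24, 8)) = C(4, 3) · C(28, 21) = 4 · 1184040 = 4736160. Avoidance count = 10518300 − 4736160 = 5782140.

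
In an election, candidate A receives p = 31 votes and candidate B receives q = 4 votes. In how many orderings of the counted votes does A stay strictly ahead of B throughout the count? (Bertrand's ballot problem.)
Strict-lead orderings = 40392

Total orderings of the 35 votes with 31 for A: C(35, 31) = 52360. By the Bertrand ballot formula (Cycle Lemma / reflection principle), the number of orderings in which A is strictly ahead of B throughout is (p − q)/(p + q) · C(p + q, p) = (31 − 4)/(31 + 4) · 52360 = 40392.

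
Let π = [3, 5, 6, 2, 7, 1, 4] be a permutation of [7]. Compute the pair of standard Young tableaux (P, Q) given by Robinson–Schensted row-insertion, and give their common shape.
P = [1, 4, 6, 7] / [2, 5] / [3];  Q = [1, 2, 3, 5] / [4, 7] / [6];  common shape = (4, 2, 1)

Row-insert the values π_1, π_2, … into P one at a time, bumping the leftmost entry strictly greater than the inserted value down to the next row. The recording tableau Q records, in position (i, j), the step at which that cell was added to P.
  Insert 3 (step 1): P = [3];  Q = [1]
  Insert 5 (step 2): P = [3, 5];  Q = [1, 2]
  Insert 6 (step 3): P = [3, 5, 6];  Q = [1, 2, 3]
  Insert 2 (step 4): P = [2, 5, 6] / [3];  Q = [1, 2, 3] / [4]
  Insert 7 (step 5): P = [2, 5, 6, 7] / [3];  Q = [1, 2, 3, 5] / [4]
  Insert 1 (step 6): P = [1, 5, 6, 7] / [2] / [3];  Q = [1, 2, 3, 5] / [4] / [6]
  Insert 4 (step 7): P = [1, 4, 6, 7] / [2, 5] / [3];  Q = [1, 2, 3, 5] / [4, 7] / [6]
Final shape: (4, 2, 1).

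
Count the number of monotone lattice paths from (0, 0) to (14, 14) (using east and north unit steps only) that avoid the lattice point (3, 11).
Number of paths = 39984104

Total paths from (0, 0) to (14, 14): C(28, 14) = 40116600. Paths through (3, 11): (paths (0, 0) → (3, 11)) × (paths (3, 11) → (14, 14)) = C(14, 3) · C(14, 11) = 364 · 364 = 132496. Avoidance count = 40116600 − 132496 = 39984104.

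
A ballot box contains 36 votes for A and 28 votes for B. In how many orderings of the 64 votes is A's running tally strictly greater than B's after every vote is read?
Strict-lead orderings = 139846286623154986

Total orderings of the 64 votes with 36 for A: C(64, 36) = 1118770292985239888. By the Bertrand ballot formula (Cycle Lemma / reflection principle), the number of orderings in which A is strictly ahead of B throughout is (p − q)/(p + q) · C(p + q, p) = (36 − 28)/(36 + 28) · 1118770292985239888 = 139846286623154986.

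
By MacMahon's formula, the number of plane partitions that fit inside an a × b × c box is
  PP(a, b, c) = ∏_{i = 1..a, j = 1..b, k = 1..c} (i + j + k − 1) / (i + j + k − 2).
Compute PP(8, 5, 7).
PP(8, 5, 7) = 201299981193168

Evaluate the triple product over i = 1..8, j = 1..5, k = 1..7. The factors are (2/1) · (3/2) · (4/3) · (5/4) · (6/5) · (7/6) · (8/7) · (3/2) · … (280 factors total). The numerators and denominators telescope so the product is an integer; carrying out the multiplication exactly gives PP(8, 5, 7) = 201299981193168.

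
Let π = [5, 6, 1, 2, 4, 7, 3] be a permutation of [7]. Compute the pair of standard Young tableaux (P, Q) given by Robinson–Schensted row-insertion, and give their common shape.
P = [1, 2, 3, 7] / [4, 6] / [5];  Q = [1, 2, 5, 6] / [3, 4] / [7];  common shape = (4, 2, 1)

Row-insert the values π_1, π_2, … into P one at a time, bumping the leftmost entry strictly greater than the inserted value down to the next row. The recording tableau Q records, in position (i, j), the step at which that cell was added to P.
  Insert 5 (step 1): P = [5];  Q = [1]
  Insert 6 (step 2): P = [5, 6];  Q = [1, 2]
  Insert 1 (step 3): P = [1, 6] / [5];  Q = [1, 2] / [3]
  Insert 2 (step 4): P = [1, 2] / [5, 6];  Q = [1, 2] / [3, 4]
  Insert 4 (step 5): P = [1, 2, 4] / [5, 6];  Q = [1, 2, 5] / [3, 4]
  Insert 7 (step 6): P = [1, 2, 4, 7] / [5, 6];  Q = [1, 2, 5, 6] / [3, 4]
  Insert 3 (step 7): P = [1, 2, 3, 7] / [4, 6] / [5];  Q = [1, 2, 5, 6] / [3, 4] / [7]
Final shape: (4, 2, 1).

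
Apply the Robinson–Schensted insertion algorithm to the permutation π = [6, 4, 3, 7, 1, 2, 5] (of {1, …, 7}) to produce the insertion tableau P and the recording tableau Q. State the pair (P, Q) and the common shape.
P = [1, 2, 5] / [3, 7] / [4] / [6];  Q = [1, 4, 7] / [2, 6] / [3] / [5];  common shape = (3, 2, 1, 1)

Row-insert the values π_1, π_2, … into P one at a time, bumping the leftmost entry strictly greater than the inserted value down to the next row. The recording tableau Q records, in position (i, j), the step at which that cell was added to P.
  Insert 6 (step 1): P = [6];  Q = [1]
  Insert 4 (step 2): P = [4] / [6];  Q = [1] / [2]
  Insert 3 (step 3): P = [3] / [4] / [6];  Q = [1] / [2] / [3]
  Insert 7 (step 4): P = [3, 7] / [4] / [6];  Q = [1, 4] / [2] / [3]
  Insert 1 (step 5): P = [1, 7] / [3] / [4] / [6];  Q = [1, 4] / [2] / [3] / [5]
  Insert 2 (step 6): P = [1, 2] / [3, 7] / [4] / [6];  Q = [1, 4] / [2, 6] / [3] / [5]
  Insert 5 (step 7): P = [1, 2, 5] / [3, 7] / [4] / [6];  Q = [1, 4, 7] / [2, 6] / [3] / [5]
Final shape: (3, 2, 1, 1).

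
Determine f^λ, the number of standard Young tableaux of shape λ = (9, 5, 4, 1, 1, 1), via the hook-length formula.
# SYT of shape (9, 5, 4, 1, 1, 1) = 258658400

Hook-length formula: f^λ = n! / Π hook(c), product over all cells c of the Young diagram. For λ = (9, 5, 4, 1, 1, 1), n = 21 boxes. Hook lengths by row (left-to-right, top-to-bottom): [14, 10, 9, 8, 6, 4, 3, 2, 1]; [9, 5, 4, 3, 1]; [7, 3, 2, 1]; [3]; [2]; [1]. Product of hooks = 197522841600. So f^λ = 21! / 197522841600 = 51090942171709440000 / 197522841600 = 258658400.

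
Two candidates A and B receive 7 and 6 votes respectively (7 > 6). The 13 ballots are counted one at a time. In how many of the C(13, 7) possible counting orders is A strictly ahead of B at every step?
Strict-lead orderings = 132

Total orderings of the 13 votes with 7 for A: C(13, 7) = 1716. By the Bertrand ballot formula (Cycle Lemma / reflection principle), the number of orderings in which A is strictly ahead of B throughout is (p − q)/(p + q) · C(p + q, p) = (7 − 6)/(7 + 6) · 1716 = 132.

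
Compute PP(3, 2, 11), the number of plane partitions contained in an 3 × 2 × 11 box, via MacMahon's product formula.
PP(3, 2, 11) = 41405

Evaluate the triple product over i = 1..3, j = 1..2, k = 1..11. The factors are (2/1) · (3/2) · (4/3) · (5/4) · (6/5) · (7/6) · (8/7) · (9/8) · … (66 factors total). The numerators and denominators telescope so the product is an integer; carrying out the multiplication exactly gives PP(3, 2, 11) = 41405.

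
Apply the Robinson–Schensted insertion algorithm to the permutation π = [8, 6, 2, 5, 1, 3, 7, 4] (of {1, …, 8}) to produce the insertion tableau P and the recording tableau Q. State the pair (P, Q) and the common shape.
P = [1, 3, 4] / [2, 5, 7] / [6] / [8];  Q = [1, 4, 7] / [2, 6, 8] / [3] / [5];  common shape = (3, 3, 1, 1)

Row-insert the values π_1, π_2, … into P one at a time, bumping the leftmost entry strictly greater than the inserted value down to the next row. The recording tableau Q records, in position (i, j), the step at which that cell was added to P.
  Insert 8 (step 1): P = [8];  Q = [1]
  Insert 6 (step 2): P = [6] / [8];  Q = [1] / [2]
  Insert 2 (step 3): P = [2] / [6] / [8];  Q = [1] / [2] / [3]
  Insert 5 (step 4): P = [2, 5] / [6] / [8];  Q = [1, 4] / [2] / [3]
  Insert 1 (step 5): P = [1, 5] / [2] / [6] / [8];  Q = [1, 4] / [2] / [3] / [5]
  Insert 3 (step 6): P = [1, 3] / [2, 5] / [6] / [8];  Q = [1, 4] / [2, 6] / [3] / [5]
  Insert 7 (step 7): P = [1, 3, 7] / [2, 5] / [6] / [8];  Q = [1, 4, 7] / [2, 6] / [3] / [5]
  Insert 4 (step 8): P = [1, 3, 4] / [2, 5, 7] / [6] / [8];  Q = [1, 4, 7] / [2, 6, 8] / [3] / [5]
Final shape: (3, 3, 1, 1).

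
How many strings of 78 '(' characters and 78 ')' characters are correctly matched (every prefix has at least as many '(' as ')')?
C_78 = 73745243611532458459690151854647329239335600

These balanced parentheses are counted by the Catalan number C_n = (1/(n + 1)) · C(2n, n). For n = 78: C_78 = (1/79) · C(156, 78) = 5825874245311064218315521996517139009907512400/79 = 73745243611532458459690151854647329239335600.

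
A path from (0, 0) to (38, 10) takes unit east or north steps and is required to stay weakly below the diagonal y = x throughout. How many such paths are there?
Number of paths = 4863609256

By the reflection principle (André's argument), the number of monotone paths to (38, 10) with n ≤ m that never go above y = x is C(48, 38) − C(48, 39) = 6540715896 − 1677106640 = 4863609256.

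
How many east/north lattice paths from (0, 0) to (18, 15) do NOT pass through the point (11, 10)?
Number of paths = 757807248

Total paths from (0, 0) to (18, 15): C(33, 18) = 1037158320. Paths through (11, 10): (paths (0, 0) → (11, 10)) × (paths (11, 10) → (18, 15)) = C(21, 11) · C(12, 7) = 352716 · 792 = 279351072. Avoidance count = 1037158320 − 279351072 = 757807248.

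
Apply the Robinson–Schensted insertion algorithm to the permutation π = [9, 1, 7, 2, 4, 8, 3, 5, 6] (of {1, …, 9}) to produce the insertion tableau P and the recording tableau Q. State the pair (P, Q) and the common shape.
P = [1, 2, 3, 5, 6] / [4, 8] / [7] / [9];  Q = [1, 3, 5, 6, 9] / [2, 8] / [4] / [7];  common shape = (5, 2, 1, 1)

Row-insert the values π_1, π_2, … into P one at a time, bumping the leftmost entry strictly greater than the inserted value down to the next row. The recording tableau Q records, in position (i, j), the step at which that cell was added to P.
  Insert 9 (step 1): P = [9];  Q = [1]
  Insert 1 (step 2): P = [1] / [9];  Q = [1] / [2]
  Insert 7 (step 3): P = [1, 7] / [9];  Q = [1, 3] / [2]
  Insert 2 (step 4): P = [1, 2] / [7] / [9];  Q = [1, 3] / [2] / [4]
  Insert 4 (step 5): P = [1, 2, 4] / [7] / [9];  Q = [1, 3, 5] / [2] / [4]
  Insert 8 (step 6): P = [1, 2, 4, 8] / [7] / [9];  Q = [1, 3, 5, 6] / [2] / [4]
  Insert 3 (step 7): P = [1, 2, 3, 8] / [4] / [7] / [9];  Q = [1, 3, 5, 6] / [2] / [4] / [7]
  Insert 5 (step 8): P = [1, 2, 3, 5] / [4, 8] / [7] / [9];  Q = [1, 3, 5, 6] / [2, 8] / [4] / [7]
  Insert 6 (step 9): P = [1, 2, 3, 5, 6] / [4, 8] / [7] / [9];  Q = [1, 3, 5, 6, 9] / [2, 8] / [4] / [7]
Final shape: (5, 2, 1, 1).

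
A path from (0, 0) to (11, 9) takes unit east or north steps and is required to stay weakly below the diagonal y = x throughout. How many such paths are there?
Number of paths = 41990

By the reflection principle (André's argument), the number of monotone paths to (11, 9) with n ≤ m that never go above y = x is C(20, 11) − C(20, 12) = 167960 − 125970 = 41990.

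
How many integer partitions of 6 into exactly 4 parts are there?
p(6, 4 parts) = 2

Partitions of n into exactly k parts ↔ partitions of n − k into at most k parts (subtract 1 from each part). For n = 6, k = 4, the partitions are: 3+1+1+1, 2+2+1+1. Count = 2.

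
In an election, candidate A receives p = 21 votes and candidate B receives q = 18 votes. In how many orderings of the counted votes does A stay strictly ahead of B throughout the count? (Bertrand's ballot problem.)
Strict-lead orderings = 4796857230

Total orderings of the 39 votes with 21 for A: C(39, 21) = 62359143990. By the Bertrand ballot formula (Cycle Lemma / reflection principle), the number of orderings in which A is strictly ahead of B throughout is (p − q)/(p + q) · C(p + q, p) = (21 − 18)/(21 + 18) · 62359143990 = 4796857230.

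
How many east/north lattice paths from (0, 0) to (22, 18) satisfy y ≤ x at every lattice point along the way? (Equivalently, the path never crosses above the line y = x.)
Number of paths = 24647883000

By the reflection principle (André's argument), the number of monotone paths to (22, 18) with n ≤ m that never go above y = x is C(40, 22) − C(40, 23) = 113380261800 − 88732378800 = 24647883000.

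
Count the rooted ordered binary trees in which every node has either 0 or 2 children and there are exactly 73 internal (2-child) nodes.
C_73 = 79463489365077377841208237632349268884500

These full binary trees are counted by the Catalan number C_n = (1/(n + 1)) · C(2n, n). For n = 73: C_73 = (1/74) · C(146, 73) = 5880298213015725960249409584793845897453000/74 = 79463489365077377841208237632349268884500.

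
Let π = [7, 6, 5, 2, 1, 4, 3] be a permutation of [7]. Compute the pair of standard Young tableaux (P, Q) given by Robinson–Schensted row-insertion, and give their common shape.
P = [1, 3] / [2, 4] / [5] / [6] / [7];  Q = [1, 6] / [2, 7] / [3] / [4] / [5];  common shape = (2, 2, 1, 1, 1)

Row-insert the values π_1, π_2, … into P one at a time, bumping the leftmost entry strictly greater than the inserted value down to the next row. The recording tableau Q records, in position (i, j), the step at which that cell was added to P.
  Insert 7 (step 1): P = [7];  Q = [1]
  Insert 6 (step 2): P = [6] / [7];  Q = [1] / [2]
  Insert 5 (step 3): P = [5] / [6] / [7];  Q = [1] / [2] / [3]
  Insert 2 (step 4): P = [2] / [5] / [6] / [7];  Q = [1] / [2] / [3] / [4]
  Insert 1 (step 5): P = [1] / [2] / [5] / [6] / [7];  Q = [1] / [2] / [3] / [4] / [5]
  Insert 4 (step 6): P = [1, 4] / [2] / [5] / [6] / [7];  Q = [1, 6] / [2] / [3] / [4] / [5]
  Insert 3 (step 7): P = [1, 3] / [2, 4] / [5] / [6] / [7];  Q = [1, 6] / [2, 7] / [3] / [4] / [5]
Final shape: (2, 2, 1, 1, 1).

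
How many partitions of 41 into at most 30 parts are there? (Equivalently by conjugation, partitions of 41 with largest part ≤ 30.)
p(41, parts ≤ 30) = 44444

Use the recurrence p(n, m) = p(n, m−1) + p(n−m, m): either the largest part is < m (count p(n, m−1)) or the largest part is exactly m (remove one copy of m, count p(n−m, m)). With p(0, ·) = 1 this gives p(41, parts ≤ 30) = 44444. (By conjugating Young diagrams, this also counts partitions of 41 into at most 30 parts.)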